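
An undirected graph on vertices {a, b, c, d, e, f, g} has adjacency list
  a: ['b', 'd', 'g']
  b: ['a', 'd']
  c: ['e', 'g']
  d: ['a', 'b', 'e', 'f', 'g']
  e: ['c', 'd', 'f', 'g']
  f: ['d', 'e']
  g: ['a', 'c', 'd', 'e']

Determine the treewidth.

A width-2 tree decomposition is:
Bags: B1 = {d, e, g}  B2 = {a, d, g}  B3 = {c, e, g}  B4 = {d, e, f}  B5 = {a, b, d}
Tree: B1–B2, B1–B3, B1–B4, B2–B5
Every bag has size at most 3, so the width is 3 − 1 = 2 and tw(G) ≤ 2. Conversely, {d, e, g} is a clique of size 3, and the vertices of any clique must share a bag in every tree decomposition; so some bag has ≥ 3 vertices and tw(G) ≥ 2. Therefore the treewidth is 2.

2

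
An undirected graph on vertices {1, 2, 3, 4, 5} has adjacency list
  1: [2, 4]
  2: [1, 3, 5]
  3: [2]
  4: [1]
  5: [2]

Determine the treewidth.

1

A width-1 tree decomposition is:
Bags: B1 = {2, 3}  B2 = {1, 2}  B3 = {1, 4}  B4 = {2, 5}
Tree: B1–B2, B2–B3, B1–B4
Each bag holds 2 vertices, so the decomposition has width 1, which upper-bounds the treewidth. Any graph with an edge has treewidth ≥ 1, and G has the edge 3–2. Hence tw(G) = 1 exactly.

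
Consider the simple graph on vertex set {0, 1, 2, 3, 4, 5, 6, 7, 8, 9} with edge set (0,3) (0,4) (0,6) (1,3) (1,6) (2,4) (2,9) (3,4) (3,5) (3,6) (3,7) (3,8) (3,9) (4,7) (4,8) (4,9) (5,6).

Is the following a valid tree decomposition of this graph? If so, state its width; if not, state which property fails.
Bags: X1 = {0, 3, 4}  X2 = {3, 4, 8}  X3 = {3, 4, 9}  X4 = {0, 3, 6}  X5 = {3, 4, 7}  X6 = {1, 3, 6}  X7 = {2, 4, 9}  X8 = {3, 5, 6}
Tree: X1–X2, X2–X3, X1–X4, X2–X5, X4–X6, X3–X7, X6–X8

Yes; width 2.

Checking the three conditions: (i) the bags cover all of {0, 1, 2, 3, 4, 5, 6, 7, 8, 9}; (ii) for each edge, some bag contains both endpoints; (iii) the bags containing any fixed vertex form a subtree. All hold, so the decomposition is valid with width 3 − 1 = 2.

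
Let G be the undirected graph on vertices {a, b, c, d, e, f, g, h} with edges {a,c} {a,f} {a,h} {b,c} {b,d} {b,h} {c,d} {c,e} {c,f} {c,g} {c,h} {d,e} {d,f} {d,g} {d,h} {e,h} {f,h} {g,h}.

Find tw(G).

3

A width-3 tree decomposition is:
Bags: B1 = {c, d, g, h}  B2 = {c, d, e, h}  B3 = {c, d, f, h}  B4 = {a, c, f, h}  B5 = {b, c, d, h}
Tree: B1–B2, B1–B3, B3–B4, B1–B5
Every bag has size at most 4, so the width is 4 − 1 = 3 and tw(G) ≤ 3. On the other hand G contains the 4-clique {c, d, g, h}. A clique must lie in a single bag of any decomposition, so no decomposition can have width below 3. Therefore the treewidth is 3.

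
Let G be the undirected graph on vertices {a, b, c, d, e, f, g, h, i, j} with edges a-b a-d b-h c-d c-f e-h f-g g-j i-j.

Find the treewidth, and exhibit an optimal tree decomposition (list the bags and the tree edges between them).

The largest bag has 2 vertices, giving width 1; this decomposition certifies tw(G) ≤ 1. G has an edge, so its treewidth is at least 1. Hence tw(G) = 1 exactly.

Treewidth 1.
Bags: B1 = {e, h}  B2 = {b, h}  B3 = {a, b}  B4 = {a, d}  B5 = {c, d}  B6 = {c, f}  B7 = {f, g}  B8 = {g, j}  B9 = {i, j}
Tree: B1–B2, B2–B3, B3–B4, B4–B5, B5–B6, B6–B7, B7–B8, B8–B9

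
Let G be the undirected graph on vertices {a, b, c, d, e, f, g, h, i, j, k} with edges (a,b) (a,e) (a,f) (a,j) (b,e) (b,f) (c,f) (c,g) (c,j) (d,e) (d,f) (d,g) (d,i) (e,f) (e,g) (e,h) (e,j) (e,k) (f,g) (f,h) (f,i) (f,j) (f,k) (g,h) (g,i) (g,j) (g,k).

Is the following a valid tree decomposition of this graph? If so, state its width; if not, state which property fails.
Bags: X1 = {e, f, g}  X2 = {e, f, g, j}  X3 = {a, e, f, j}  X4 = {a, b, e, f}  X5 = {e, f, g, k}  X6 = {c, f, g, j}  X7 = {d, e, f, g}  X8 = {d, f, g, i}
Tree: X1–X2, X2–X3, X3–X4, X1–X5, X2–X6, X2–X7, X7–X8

A tree decomposition must satisfy three properties: every vertex lies in some bag; for every edge, both endpoints lie together in some bag; and for every vertex, the bags containing it form a connected subtree. Here vertex h appears in no bag, so the decomposition is invalid.

No — vertex h appears in no bag.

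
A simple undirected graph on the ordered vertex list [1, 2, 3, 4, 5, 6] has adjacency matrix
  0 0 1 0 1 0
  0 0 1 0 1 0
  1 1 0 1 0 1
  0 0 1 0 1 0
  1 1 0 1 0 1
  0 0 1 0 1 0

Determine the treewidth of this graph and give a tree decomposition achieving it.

Treewidth 2.
Bags: B1 = {3, 4, 5}  B2 = {3, 5, 6}  B3 = {2, 3, 5}  B4 = {1, 3, 5}
Tree: B1–B2, B2–B3, B3–B4

The largest bag has 3 vertices, giving width 2; this decomposition certifies tw(G) ≤ 2. For the lower bound, G contains the cycle 4–5–6–3–4, so G is not a forest; only forests have treewidth ≤ 1, hence tw(G) ≥ 2. Combining the bounds, tw(G) = 2.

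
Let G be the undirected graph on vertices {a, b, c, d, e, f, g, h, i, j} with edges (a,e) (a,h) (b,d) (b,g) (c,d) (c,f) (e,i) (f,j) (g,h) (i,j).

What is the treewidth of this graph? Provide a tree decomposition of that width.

Treewidth 2.
One such decomposition:
Bags: B1 = {c, d, f}  B2 = {d, f, j}  B3 = {d, i, j}  B4 = {d, e, i}  B5 = {a, d, e}  B6 = {a, d, h}  B7 = {d, g, h}  B8 = {b, d, g}
Tree: B1–B2, B2–B3, B3–B4, B4–B5, B5–B6, B6–B7, B7–B8

Every bag has size at most 3, so the width is 3 − 1 = 2 and tw(G) ≤ 2. For the lower bound, G contains the cycle d–c–f–j–i–e–a–h–g–b–d, so G is not a forest; only forests have treewidth ≤ 1, hence tw(G) ≥ 2. Hence tw(G) = 2 exactly.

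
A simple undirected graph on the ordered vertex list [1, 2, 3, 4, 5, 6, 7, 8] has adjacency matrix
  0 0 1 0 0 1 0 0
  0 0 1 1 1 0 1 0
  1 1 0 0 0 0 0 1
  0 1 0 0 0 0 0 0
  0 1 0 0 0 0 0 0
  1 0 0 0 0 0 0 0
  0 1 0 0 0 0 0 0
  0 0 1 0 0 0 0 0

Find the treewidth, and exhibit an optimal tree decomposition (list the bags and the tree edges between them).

Every bag has size at most 2, so the width is 2 − 1 = 1 and tw(G) ≤ 1. G has an edge, so its treewidth is at least 1. Therefore the treewidth is 1.

Treewidth 1.
One optimal decomposition is:
Bags: B1 = {1, 3}  B2 = {2, 3}  B3 = {3, 8}  B4 = {2, 4}  B5 = {2, 5}  B6 = {2, 7}  B7 = {1, 6}
Tree: B1–B2, B2–B3, B2–B4, B2–B5, B5–B6, B1–B7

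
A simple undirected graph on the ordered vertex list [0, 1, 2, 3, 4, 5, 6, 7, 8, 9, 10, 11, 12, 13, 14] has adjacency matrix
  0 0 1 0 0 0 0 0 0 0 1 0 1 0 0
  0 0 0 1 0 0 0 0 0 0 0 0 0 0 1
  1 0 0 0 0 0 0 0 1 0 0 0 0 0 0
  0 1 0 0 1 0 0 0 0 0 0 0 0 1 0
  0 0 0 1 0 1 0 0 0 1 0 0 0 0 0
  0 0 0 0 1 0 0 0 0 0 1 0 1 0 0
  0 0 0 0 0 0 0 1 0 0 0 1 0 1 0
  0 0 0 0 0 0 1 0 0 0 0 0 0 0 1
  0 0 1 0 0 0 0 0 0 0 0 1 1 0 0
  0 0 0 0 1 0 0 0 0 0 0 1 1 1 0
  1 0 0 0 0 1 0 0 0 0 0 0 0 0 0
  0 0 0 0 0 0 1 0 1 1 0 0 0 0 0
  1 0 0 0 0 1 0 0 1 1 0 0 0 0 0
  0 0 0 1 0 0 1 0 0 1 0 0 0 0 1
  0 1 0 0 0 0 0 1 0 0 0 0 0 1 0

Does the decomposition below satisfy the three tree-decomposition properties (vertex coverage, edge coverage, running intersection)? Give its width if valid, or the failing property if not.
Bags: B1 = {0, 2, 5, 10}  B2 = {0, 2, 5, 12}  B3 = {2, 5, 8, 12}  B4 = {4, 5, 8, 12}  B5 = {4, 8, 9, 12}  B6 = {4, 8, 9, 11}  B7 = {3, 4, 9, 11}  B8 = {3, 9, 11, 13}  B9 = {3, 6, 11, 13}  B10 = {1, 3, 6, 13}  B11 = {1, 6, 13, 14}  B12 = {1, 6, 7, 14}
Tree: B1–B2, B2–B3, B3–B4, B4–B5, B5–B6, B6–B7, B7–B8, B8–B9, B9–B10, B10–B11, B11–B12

Checking the three conditions: (i) the bags cover all of {0, 1, 2, 3, 4, 5, 6, 7, 8, 9, 10, 11, 12, 13, 14}; (ii) for each edge, some bag contains both endpoints; (iii) the bags containing any fixed vertex form a subtree. All hold, so the decomposition is valid with width 4 − 1 = 3.

Yes; width 3.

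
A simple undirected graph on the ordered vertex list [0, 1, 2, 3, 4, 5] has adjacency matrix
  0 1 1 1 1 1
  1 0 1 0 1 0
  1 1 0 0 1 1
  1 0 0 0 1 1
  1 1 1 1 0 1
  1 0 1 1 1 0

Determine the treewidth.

3

A width-3 tree decomposition is:
Bags: B1 = {0, 2, 4, 5}  B2 = {0, 1, 2, 4}  B3 = {0, 3, 4, 5}
Tree: B1–B2, B1–B3
Every bag has size at most 4, so the width is 4 − 1 = 3 and tw(G) ≤ 3. On the other hand G contains the 4-clique {0, 1, 2, 4}. A clique must lie in a single bag of any decomposition, so no decomposition can have width below 3. Combining the bounds, tw(G) = 3.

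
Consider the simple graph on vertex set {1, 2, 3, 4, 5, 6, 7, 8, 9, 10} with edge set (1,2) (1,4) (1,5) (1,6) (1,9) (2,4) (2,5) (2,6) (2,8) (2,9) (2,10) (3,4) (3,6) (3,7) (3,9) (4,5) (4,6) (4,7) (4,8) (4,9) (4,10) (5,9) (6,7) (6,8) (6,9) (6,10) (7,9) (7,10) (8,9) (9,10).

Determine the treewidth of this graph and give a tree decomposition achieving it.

Treewidth 4.
One optimal decomposition is:
Bags: B1 = {2, 4, 6, 9, 10}  B2 = {4, 6, 7, 9, 10}  B3 = {2, 4, 6, 8, 9}  B4 = {3, 4, 6, 7, 9}  B5 = {1, 2, 4, 6, 9}  B6 = {1, 2, 4, 5, 9}
Tree: B1–B2, B1–B3, B2–B4, B3–B5, B5–B6

The largest bag has 5 vertices, giving width 4; this decomposition certifies tw(G) ≤ 4. On the other hand G contains the 5-clique {1, 2, 4, 5, 9}. A clique must lie in a single bag of any decomposition, so no decomposition can have width below 4. Therefore the treewidth is 4.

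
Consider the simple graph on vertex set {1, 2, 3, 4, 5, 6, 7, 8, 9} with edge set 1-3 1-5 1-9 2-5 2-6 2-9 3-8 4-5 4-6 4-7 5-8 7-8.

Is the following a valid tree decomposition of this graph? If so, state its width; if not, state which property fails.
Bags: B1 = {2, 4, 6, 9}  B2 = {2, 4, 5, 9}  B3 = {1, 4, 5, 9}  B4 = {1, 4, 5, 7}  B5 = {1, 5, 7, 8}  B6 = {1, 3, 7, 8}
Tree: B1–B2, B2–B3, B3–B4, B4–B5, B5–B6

Yes; width 3.

Checking the three conditions: (i) the bags cover all of {1, 2, 3, 4, 5, 6, 7, 8, 9}; (ii) for each edge, some bag contains both endpoints; (iii) the bags containing any fixed vertex form a subtree. All hold, so the decomposition is valid with width 4 − 1 = 3.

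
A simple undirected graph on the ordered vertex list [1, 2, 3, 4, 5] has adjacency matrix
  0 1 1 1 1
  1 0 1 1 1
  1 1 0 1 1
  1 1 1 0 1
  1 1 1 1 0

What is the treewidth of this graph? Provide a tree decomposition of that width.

Treewidth 4.
One optimal decomposition is:
Bags: B1 = {1, 2, 3, 4, 5}
Tree: (single bag)

With just one bag of size 5, the width is 5 − 1 = 4, so tw(G) ≤ 4. For the lower bound, the 5 vertices {1, 2, 3, 4, 5} are pairwise adjacent, and any tree decomposition puts a clique entirely inside one bag — forcing width ≥ 4. Therefore the treewidth is 4.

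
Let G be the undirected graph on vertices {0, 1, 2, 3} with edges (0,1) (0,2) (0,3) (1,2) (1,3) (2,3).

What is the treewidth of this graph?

3

A width-3 tree decomposition is:
Bags: B1 = {0, 1, 2, 3}
Tree: (single bag)
A single bag containing all 4 vertices is trivially a valid decomposition of width 3. Conversely, {0, 1, 2, 3} is a clique of size 4, and the vertices of any clique must share a bag in every tree decomposition; so some bag has ≥ 4 vertices and tw(G) ≥ 3. Hence tw(G) = 3 exactly.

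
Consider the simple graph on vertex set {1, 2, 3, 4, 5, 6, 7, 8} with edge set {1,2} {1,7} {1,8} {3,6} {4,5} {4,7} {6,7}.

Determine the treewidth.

A width-1 tree decomposition is:
Bags: B1 = {1, 7}  B2 = {4, 7}  B3 = {1, 8}  B4 = {6, 7}  B5 = {4, 5}  B6 = {1, 2}  B7 = {3, 6}
Tree: B1–B2, B1–B3, B1–B4, B2–B5, B3–B6, B4–B7
Every bag has size at most 2, so the width is 2 − 1 = 1 and tw(G) ≤ 1. G has an edge, so its treewidth is at least 1. Hence tw(G) = 1 exactly.

1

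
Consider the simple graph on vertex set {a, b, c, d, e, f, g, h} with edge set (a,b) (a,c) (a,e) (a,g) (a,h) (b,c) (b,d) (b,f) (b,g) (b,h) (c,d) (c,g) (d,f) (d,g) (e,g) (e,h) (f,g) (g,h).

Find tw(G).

3

A width-3 tree decomposition is:
Bags: B1 = {a, b, g, h}  B2 = {a, b, c, g}  B3 = {a, e, g, h}  B4 = {b, c, d, g}  B5 = {b, d, f, g}
Tree: B1–B2, B1–B3, B2–B4, B4–B5
Every bag has size at most 4, so the width is 4 − 1 = 3 and tw(G) ≤ 3. For the lower bound, the 4 vertices {a, e, g, h} are pairwise adjacent, and any tree decomposition puts a clique entirely inside one bag — forcing width ≥ 3. The upper and lower bounds meet at 3, so that is the treewidth.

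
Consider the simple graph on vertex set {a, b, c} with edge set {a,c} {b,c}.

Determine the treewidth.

1

A width-1 tree decomposition is:
Bags: B1 = {b, c}  B2 = {a, c}
Tree: B1–B2
Every bag has size at most 2, so the width is 2 − 1 = 1 and tw(G) ≤ 1. Any graph with an edge has treewidth ≥ 1, and G has the edge b–c. Combining the bounds, tw(G) = 1.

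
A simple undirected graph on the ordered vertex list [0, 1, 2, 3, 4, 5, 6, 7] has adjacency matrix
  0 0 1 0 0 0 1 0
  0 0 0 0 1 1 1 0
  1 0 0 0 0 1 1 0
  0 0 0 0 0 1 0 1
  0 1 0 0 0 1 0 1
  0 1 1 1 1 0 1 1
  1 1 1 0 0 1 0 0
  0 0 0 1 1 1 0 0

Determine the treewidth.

A width-2 tree decomposition is:
Bags: B1 = {1, 4, 5}  B2 = {1, 5, 6}  B3 = {4, 5, 7}  B4 = {3, 5, 7}  B5 = {2, 5, 6}  B6 = {0, 2, 6}
Tree: B1–B2, B1–B3, B3–B4, B2–B5, B5–B6
The largest bag has 3 vertices, giving width 2; this decomposition certifies tw(G) ≤ 2. On the other hand G contains the 3-clique {0, 2, 6}. A clique must lie in a single bag of any decomposition, so no decomposition can have width below 2. Combining the bounds, tw(G) = 2.

2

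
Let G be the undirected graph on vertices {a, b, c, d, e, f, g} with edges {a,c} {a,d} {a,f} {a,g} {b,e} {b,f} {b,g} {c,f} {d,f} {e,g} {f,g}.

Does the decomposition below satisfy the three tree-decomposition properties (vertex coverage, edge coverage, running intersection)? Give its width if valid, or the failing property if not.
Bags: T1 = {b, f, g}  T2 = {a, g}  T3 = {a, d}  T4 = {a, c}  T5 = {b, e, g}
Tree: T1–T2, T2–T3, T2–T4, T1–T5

A tree decomposition must satisfy three properties: every vertex lies in some bag; for every edge, both endpoints lie together in some bag; and for every vertex, the bags containing it form a connected subtree. Here edge (f,a) lies in no bag, so the decomposition is invalid.

No — edge (f,a) lies in no bag.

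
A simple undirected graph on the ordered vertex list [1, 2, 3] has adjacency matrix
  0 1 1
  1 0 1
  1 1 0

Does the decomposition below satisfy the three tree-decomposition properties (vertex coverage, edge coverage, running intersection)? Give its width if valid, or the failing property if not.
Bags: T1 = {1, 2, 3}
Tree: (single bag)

Yes; width 2.

Checking the three conditions: (i) the bags cover all of {1, 2, 3}; (ii) for each edge, some bag contains both endpoints; (iii) the bags containing any fixed vertex form a subtree. All hold, so the decomposition is valid with width 3 − 1 = 2.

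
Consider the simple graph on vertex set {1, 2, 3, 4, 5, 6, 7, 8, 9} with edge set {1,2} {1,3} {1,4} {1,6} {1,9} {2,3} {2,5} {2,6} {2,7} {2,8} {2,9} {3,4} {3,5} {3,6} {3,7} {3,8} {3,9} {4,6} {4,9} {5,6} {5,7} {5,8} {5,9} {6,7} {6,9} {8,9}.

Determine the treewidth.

4

A width-4 tree decomposition is:
Bags: B1 = {1, 2, 3, 6, 9}  B2 = {1, 3, 4, 6, 9}  B3 = {2, 3, 5, 6, 9}  B4 = {2, 3, 5, 8, 9}  B5 = {2, 3, 5, 6, 7}
Tree: B1–B2, B1–B3, B3–B4, B3–B5
Every bag has size at most 5, so the width is 5 − 1 = 4 and tw(G) ≤ 4. For the lower bound, the 5 vertices {1, 2, 3, 6, 9} are pairwise adjacent, and any tree decomposition puts a clique entirely inside one bag — forcing width ≥ 4. Combining the bounds, tw(G) = 4.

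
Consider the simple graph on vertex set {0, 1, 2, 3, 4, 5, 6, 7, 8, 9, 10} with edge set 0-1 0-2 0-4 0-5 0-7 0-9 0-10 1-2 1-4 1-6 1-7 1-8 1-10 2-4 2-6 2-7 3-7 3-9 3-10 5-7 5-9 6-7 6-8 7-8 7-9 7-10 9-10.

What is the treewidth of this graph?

3

A width-3 tree decomposition is:
Bags: B1 = {1, 2, 6, 7}  B2 = {0, 1, 2, 7}  B3 = {1, 6, 7, 8}  B4 = {0, 1, 2, 4}  B5 = {0, 1, 7, 10}  B6 = {0, 7, 9, 10}  B7 = {0, 5, 7, 9}  B8 = {3, 7, 9, 10}
Tree: B1–B2, B1–B3, B2–B4, B2–B5, B5–B6, B6–B7, B6–B8
The largest bag has 4 vertices, giving width 3; this decomposition certifies tw(G) ≤ 3. For the lower bound, the 4 vertices {0, 1, 2, 4} are pairwise adjacent, and any tree decomposition puts a clique entirely inside one bag — forcing width ≥ 3. Therefore the treewidth is 3.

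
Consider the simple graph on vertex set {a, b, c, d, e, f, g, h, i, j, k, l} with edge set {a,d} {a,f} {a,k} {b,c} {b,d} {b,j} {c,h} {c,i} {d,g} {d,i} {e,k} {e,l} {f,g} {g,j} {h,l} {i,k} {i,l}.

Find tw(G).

3

A width-3 tree decomposition is:
Bags: B1 = {a, f, g, j}  B2 = {a, d, g, j}  B3 = {a, b, d, j}  B4 = {a, b, d, k}  B5 = {b, d, i, k}  B6 = {b, c, i, k}  B7 = {c, e, i, k}  B8 = {c, e, i, l}  B9 = {c, e, h, l}
Tree: B1–B2, B2–B3, B3–B4, B4–B5, B5–B6, B6–B7, B7–B8, B8–B9
Every bag has size at most 4, so the width is 4 − 1 = 3 and tw(G) ≤ 3. For the lower bound: the 4 vertex sets {f,g,j}, {a}, {d}, {b,c,i,k} are disjoint, each induces a connected subgraph, and every pair is joined by at least one edge of G. Contracting each set to a single vertex therefore yields K_{4} as a minor, and since treewidth is minor-monotone, tw(G) ≥ tw(K_{4}) = 3. Therefore the treewidth is 3.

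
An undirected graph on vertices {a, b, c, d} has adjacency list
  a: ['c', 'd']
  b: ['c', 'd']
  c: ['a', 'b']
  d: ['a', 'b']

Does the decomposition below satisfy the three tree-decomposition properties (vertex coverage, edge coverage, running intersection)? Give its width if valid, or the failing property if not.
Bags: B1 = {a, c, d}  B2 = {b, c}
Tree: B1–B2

No — edge (d,b) lies in no bag.

A tree decomposition must satisfy three properties: every vertex lies in some bag; for every edge, both endpoints lie together in some bag; and for every vertex, the bags containing it form a connected subtree. Here edge (d,b) lies in no bag, so the decomposition is invalid.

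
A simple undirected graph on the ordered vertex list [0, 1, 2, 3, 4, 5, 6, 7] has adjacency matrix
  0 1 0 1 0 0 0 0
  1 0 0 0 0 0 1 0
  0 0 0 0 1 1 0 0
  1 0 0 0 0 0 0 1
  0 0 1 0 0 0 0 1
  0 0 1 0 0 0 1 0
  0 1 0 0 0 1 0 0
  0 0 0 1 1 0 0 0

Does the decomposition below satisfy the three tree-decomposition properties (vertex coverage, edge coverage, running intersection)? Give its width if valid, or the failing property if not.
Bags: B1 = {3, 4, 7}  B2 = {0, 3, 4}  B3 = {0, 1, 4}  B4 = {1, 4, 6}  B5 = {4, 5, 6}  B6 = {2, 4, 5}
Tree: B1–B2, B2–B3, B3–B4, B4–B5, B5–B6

Yes; width 2.

Every vertex of G appears in some bag (union = {0, 1, 2, 3, 4, 5, 6, 7}); every edge is covered by a bag; and for each vertex v the set of bags containing v is connected in the bag tree. The decomposition is therefore valid. The largest bag has 3 vertices, so the width is 2.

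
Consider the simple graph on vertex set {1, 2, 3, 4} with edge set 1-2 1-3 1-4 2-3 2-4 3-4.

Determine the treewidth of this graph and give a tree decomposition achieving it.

Treewidth 3.
One optimal decomposition is:
Bags: B1 = {1, 2, 3, 4}
Tree: (single bag)

With just one bag of size 4, the width is 4 − 1 = 3, so tw(G) ≤ 3. Conversely, {1, 2, 3, 4} is a clique of size 4, and the vertices of any clique must share a bag in every tree decomposition; so some bag has ≥ 4 vertices and tw(G) ≥ 3. The upper and lower bounds meet at 3, so that is the treewidth.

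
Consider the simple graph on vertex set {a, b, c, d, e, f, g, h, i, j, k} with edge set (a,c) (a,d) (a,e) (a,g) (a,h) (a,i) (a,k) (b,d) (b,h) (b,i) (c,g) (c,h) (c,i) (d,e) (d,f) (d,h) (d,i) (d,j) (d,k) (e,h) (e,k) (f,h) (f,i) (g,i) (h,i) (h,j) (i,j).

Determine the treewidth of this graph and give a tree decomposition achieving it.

The largest bag has 4 vertices, giving width 3; this decomposition certifies tw(G) ≤ 3. On the other hand G contains the 4-clique {a, d, e, h}. A clique must lie in a single bag of any decomposition, so no decomposition can have width below 3. The upper and lower bounds meet at 3, so that is the treewidth.

Treewidth 3.
One such decomposition:
Bags: B1 = {a, d, h, i}  B2 = {d, f, h, i}  B3 = {a, c, h, i}  B4 = {b, d, h, i}  B5 = {a, c, g, i}  B6 = {d, h, i, j}  B7 = {a, d, e, h}  B8 = {a, d, e, k}
Tree: B1–B2, B1–B3, B1–B4, B3–B5, B4–B6, B1–B7, B7–B8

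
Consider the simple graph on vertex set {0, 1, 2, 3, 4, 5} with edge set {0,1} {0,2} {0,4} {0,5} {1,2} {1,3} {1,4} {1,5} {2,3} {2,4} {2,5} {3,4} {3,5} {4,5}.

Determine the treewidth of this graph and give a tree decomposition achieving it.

Treewidth 4.
Bags: B1 = {1, 2, 3, 4, 5}  B2 = {0, 1, 2, 4, 5}
Tree: B1–B2

The largest bag has 5 vertices, giving width 4; this decomposition certifies tw(G) ≤ 4. On the other hand G contains the 5-clique {0, 1, 2, 4, 5}. A clique must lie in a single bag of any decomposition, so no decomposition can have width below 4. Therefore the treewidth is 4.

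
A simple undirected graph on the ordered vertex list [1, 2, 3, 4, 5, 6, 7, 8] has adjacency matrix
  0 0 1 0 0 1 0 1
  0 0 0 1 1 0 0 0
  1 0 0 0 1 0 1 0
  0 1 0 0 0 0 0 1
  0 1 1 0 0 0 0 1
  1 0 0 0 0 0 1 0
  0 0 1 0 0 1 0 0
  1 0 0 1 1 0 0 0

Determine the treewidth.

A width-2 tree decomposition is:
Bags: B1 = {2, 4, 5}  B2 = {4, 5, 8}  B3 = {3, 5, 8}  B4 = {1, 3, 8}  B5 = {1, 3, 7}  B6 = {1, 6, 7}
Tree: B1–B2, B2–B3, B3–B4, B4–B5, B5–B6
The largest bag has 3 vertices, giving width 2; this decomposition certifies tw(G) ≤ 2. For the lower bound, G contains the cycle 2–4–8–5–2, so G is not a forest; only forests have treewidth ≤ 1, hence tw(G) ≥ 2. Hence tw(G) = 2 exactly.

2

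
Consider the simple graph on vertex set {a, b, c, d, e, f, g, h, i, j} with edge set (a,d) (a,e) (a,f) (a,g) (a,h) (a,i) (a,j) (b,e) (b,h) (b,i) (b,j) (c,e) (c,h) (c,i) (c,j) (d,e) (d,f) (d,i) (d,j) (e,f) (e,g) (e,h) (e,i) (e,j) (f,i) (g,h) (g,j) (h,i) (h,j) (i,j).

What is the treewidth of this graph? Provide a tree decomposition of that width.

The largest bag has 5 vertices, giving width 4; this decomposition certifies tw(G) ≤ 4. On the other hand G contains the 5-clique {a, e, g, h, j}. A clique must lie in a single bag of any decomposition, so no decomposition can have width below 4. Hence tw(G) = 4 exactly.

Treewidth 4.
One optimal decomposition is:
Bags: B1 = {a, e, g, h, j}  B2 = {a, e, h, i, j}  B3 = {a, d, e, i, j}  B4 = {a, d, e, f, i}  B5 = {c, e, h, i, j}  B6 = {b, e, h, i, j}
Tree: B1–B2, B2–B3, B3–B4, B2–B5, B2–B6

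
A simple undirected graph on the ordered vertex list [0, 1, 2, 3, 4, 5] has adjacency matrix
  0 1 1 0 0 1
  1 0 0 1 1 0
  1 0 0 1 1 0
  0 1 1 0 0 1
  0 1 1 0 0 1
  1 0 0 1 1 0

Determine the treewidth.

A width-3 tree decomposition is:
Bags: B1 = {1, 2, 3, 5}  B2 = {1, 2, 4, 5}  B3 = {0, 1, 2, 5}
Tree: B1–B2, B2–B3
Every bag has size at most 4, so the width is 4 − 1 = 3 and tw(G) ≤ 3. For the lower bound: the 4 vertex sets {3,5}, {1,4}, {2}, {0} are disjoint, each induces a connected subgraph, and every pair is joined by at least one edge of G. Contracting each set to a single vertex therefore yields K_{4} as a minor, and since treewidth is minor-monotone, tw(G) ≥ tw(K_{4}) = 3. Therefore the treewidth is 3.

3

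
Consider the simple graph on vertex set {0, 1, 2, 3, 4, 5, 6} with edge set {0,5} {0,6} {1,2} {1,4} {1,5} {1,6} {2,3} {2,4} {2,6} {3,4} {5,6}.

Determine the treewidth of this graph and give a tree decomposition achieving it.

The largest bag has 3 vertices, giving width 2; this decomposition certifies tw(G) ≤ 2. Conversely, {0, 5, 6} is a clique of size 3, and the vertices of any clique must share a bag in every tree decomposition; so some bag has ≥ 3 vertices and tw(G) ≥ 2. Hence tw(G) = 2 exactly.

Treewidth 2.
Bags: B1 = {1, 2, 6}  B2 = {1, 5, 6}  B3 = {0, 5, 6}  B4 = {1, 2, 4}  B5 = {2, 3, 4}
Tree: B1–B2, B2–B3, B1–B4, B4–B5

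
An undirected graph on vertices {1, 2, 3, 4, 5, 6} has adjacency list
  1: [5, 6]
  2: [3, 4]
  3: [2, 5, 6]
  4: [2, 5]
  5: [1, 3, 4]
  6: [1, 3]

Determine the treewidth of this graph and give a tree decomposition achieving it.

Treewidth 2.
Bags: B1 = {1, 3, 6}  B2 = {1, 3, 5}  B3 = {2, 3, 5}  B4 = {2, 4, 5}
Tree: B1–B2, B2–B3, B3–B4

Every bag has size at most 3, so the width is 3 − 1 = 2 and tw(G) ≤ 2. Since 6–1–5–3–6 is a cycle in G, G is not acyclic. Forests are exactly the graphs of treewidth ≤ 1, so tw(G) ≥ 2. The upper and lower bounds meet at 2, so that is the treewidth.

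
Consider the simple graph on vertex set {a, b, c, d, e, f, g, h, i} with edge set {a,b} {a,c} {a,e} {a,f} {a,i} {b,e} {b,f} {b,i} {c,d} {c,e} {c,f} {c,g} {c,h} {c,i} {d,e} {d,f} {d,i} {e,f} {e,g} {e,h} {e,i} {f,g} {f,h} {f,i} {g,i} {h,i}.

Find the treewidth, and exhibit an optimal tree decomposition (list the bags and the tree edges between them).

Treewidth 4.
One such decomposition:
Bags: B1 = {a, c, e, f, i}  B2 = {c, e, f, h, i}  B3 = {c, e, f, g, i}  B4 = {a, b, e, f, i}  B5 = {c, d, e, f, i}
Tree: B1–B2, B2–B3, B1–B4, B3–B5

Every bag has size at most 5, so the width is 5 − 1 = 4 and tw(G) ≤ 4. On the other hand G contains the 5-clique {c, d, e, f, i}. A clique must lie in a single bag of any decomposition, so no decomposition can have width below 4. Hence tw(G) = 4 exactly.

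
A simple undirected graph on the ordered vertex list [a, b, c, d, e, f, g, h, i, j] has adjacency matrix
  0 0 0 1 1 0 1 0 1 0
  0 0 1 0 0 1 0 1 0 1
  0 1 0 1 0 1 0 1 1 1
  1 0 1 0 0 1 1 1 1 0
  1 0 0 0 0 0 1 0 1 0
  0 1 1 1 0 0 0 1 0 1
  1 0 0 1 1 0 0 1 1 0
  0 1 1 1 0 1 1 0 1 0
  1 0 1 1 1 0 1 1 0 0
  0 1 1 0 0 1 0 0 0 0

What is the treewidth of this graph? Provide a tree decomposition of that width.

Treewidth 3.
Bags: B1 = {a, d, g, i}  B2 = {d, g, h, i}  B3 = {c, d, h, i}  B4 = {c, d, f, h}  B5 = {b, c, f, h}  B6 = {b, c, f, j}  B7 = {a, e, g, i}
Tree: B1–B2, B2–B3, B3–B4, B4–B5, B5–B6, B1–B7

Every bag has size at most 4, so the width is 4 − 1 = 3 and tw(G) ≤ 3. On the other hand G contains the 4-clique {d, g, h, i}. A clique must lie in a single bag of any decomposition, so no decomposition can have width below 3. Therefore the treewidth is 3.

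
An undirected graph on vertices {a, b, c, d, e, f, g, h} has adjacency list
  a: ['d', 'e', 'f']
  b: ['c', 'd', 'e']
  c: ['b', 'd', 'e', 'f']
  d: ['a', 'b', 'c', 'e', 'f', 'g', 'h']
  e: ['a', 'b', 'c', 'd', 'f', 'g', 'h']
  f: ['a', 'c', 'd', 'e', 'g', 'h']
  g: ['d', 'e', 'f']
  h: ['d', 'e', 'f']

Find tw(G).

3

A width-3 tree decomposition is:
Bags: B1 = {d, e, f, h}  B2 = {a, d, e, f}  B3 = {c, d, e, f}  B4 = {b, c, d, e}  B5 = {d, e, f, g}
Tree: B1–B2, B1–B3, B3–B4, B1–B5
Each bag holds 4 vertices, so the decomposition has width 3, which upper-bounds the treewidth. On the other hand G contains the 4-clique {d, e, f, g}. A clique must lie in a single bag of any decomposition, so no decomposition can have width below 3. Combining the bounds, tw(G) = 3.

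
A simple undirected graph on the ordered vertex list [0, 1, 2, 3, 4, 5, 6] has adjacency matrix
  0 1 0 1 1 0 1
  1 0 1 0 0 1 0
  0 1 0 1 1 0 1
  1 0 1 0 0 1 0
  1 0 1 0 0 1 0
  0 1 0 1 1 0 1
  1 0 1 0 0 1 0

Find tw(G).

A width-3 tree decomposition is:
Bags: B1 = {0, 2, 3, 5}  B2 = {0, 2, 4, 5}  B3 = {0, 2, 5, 6}  B4 = {0, 1, 2, 5}
Tree: B1–B2, B2–B3, B3–B4
Every bag has size at most 4, so the width is 4 − 1 = 3 and tw(G) ≤ 3. For the lower bound: the 4 vertex sets {2,3}, {4,5}, {0}, {6} are disjoint, each induces a connected subgraph, and every pair is joined by at least one edge of G. Contracting each set to a single vertex therefore yields K_{4} as a minor, and since treewidth is minor-monotone, tw(G) ≥ tw(K_{4}) = 3. Therefore the treewidth is 3.

3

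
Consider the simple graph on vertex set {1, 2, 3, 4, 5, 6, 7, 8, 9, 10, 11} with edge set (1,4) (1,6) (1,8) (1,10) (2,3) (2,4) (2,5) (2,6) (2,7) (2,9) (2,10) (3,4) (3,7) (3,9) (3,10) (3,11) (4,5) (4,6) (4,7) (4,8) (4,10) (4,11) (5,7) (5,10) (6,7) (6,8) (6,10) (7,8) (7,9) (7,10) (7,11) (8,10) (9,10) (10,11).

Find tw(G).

A width-4 tree decomposition is:
Bags: B1 = {2, 3, 4, 7, 10}  B2 = {2, 4, 5, 7, 10}  B3 = {3, 4, 7, 10, 11}  B4 = {2, 3, 7, 9, 10}  B5 = {2, 4, 6, 7, 10}  B6 = {4, 6, 7, 8, 10}  B7 = {1, 4, 6, 8, 10}
Tree: B1–B2, B1–B3, B1–B4, B2–B5, B5–B6, B6–B7
Every bag has size at most 5, so the width is 5 − 1 = 4 and tw(G) ≤ 4. For the lower bound, the 5 vertices {2, 3, 7, 9, 10} are pairwise adjacent, and any tree decomposition puts a clique entirely inside one bag — forcing width ≥ 4. The upper and lower bounds meet at 4, so that is the treewidth.

4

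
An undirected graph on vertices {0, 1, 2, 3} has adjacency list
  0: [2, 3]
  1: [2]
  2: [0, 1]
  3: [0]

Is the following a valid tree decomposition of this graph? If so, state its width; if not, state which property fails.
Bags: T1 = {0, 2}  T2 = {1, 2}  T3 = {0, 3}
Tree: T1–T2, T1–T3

Yes; width 1.

Checking the three conditions: (i) the bags cover all of {0, 1, 2, 3}; (ii) for each edge, some bag contains both endpoints; (iii) the bags containing any fixed vertex form a subtree. All hold, so the decomposition is valid with width 2 − 1 = 1.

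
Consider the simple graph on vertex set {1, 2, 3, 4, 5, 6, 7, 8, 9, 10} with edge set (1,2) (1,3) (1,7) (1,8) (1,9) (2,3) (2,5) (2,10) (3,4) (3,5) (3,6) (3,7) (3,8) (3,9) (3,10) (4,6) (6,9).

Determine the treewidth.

2

A width-2 tree decomposition is:
Bags: B1 = {1, 3, 8}  B2 = {1, 3, 7}  B3 = {1, 2, 3}  B4 = {2, 3, 10}  B5 = {1, 3, 9}  B6 = {3, 6, 9}  B7 = {2, 3, 5}  B8 = {3, 4, 6}
Tree: B1–B2, B1–B3, B3–B4, B3–B5, B5–B6, B3–B7, B6–B8
Each bag holds 3 vertices, so the decomposition has width 2, which upper-bounds the treewidth. On the other hand G contains the 3-clique {1, 3, 8}. A clique must lie in a single bag of any decomposition, so no decomposition can have width below 2. Hence tw(G) = 2 exactly.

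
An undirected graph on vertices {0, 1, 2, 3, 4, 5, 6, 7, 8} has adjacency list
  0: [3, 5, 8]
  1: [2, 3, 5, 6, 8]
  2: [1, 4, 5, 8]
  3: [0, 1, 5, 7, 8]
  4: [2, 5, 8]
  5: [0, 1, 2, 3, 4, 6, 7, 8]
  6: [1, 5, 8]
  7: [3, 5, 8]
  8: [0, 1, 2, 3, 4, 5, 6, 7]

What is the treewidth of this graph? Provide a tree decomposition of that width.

Treewidth 3.
One such decomposition:
Bags: B1 = {3, 5, 7, 8}  B2 = {1, 3, 5, 8}  B3 = {0, 3, 5, 8}  B4 = {1, 5, 6, 8}  B5 = {1, 2, 5, 8}  B6 = {2, 4, 5, 8}
Tree: B1–B2, B1–B3, B2–B4, B2–B5, B5–B6

Every bag has size at most 4, so the width is 4 − 1 = 3 and tw(G) ≤ 3. Conversely, {0, 3, 5, 8} is a clique of size 4, and the vertices of any clique must share a bag in every tree decomposition; so some bag has ≥ 4 vertices and tw(G) ≥ 3. The upper and lower bounds meet at 3, so that is the treewidth.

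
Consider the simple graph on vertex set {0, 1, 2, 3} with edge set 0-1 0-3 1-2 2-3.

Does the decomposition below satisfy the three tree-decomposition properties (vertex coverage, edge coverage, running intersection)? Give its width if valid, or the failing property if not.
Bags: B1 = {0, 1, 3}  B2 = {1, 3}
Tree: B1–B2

A tree decomposition must satisfy three properties: every vertex lies in some bag; for every edge, both endpoints lie together in some bag; and for every vertex, the bags containing it form a connected subtree. Here vertex 2 appears in no bag, so the decomposition is invalid.

No — vertex 2 appears in no bag.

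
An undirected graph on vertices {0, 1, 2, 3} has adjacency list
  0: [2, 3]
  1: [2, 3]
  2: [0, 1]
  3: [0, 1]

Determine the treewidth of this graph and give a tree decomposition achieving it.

Treewidth 2.
One such decomposition:
Bags: B1 = {0, 1, 3}  B2 = {0, 1, 2}
Tree: B1–B2

Every bag has size at most 3, so the width is 3 − 1 = 2 and tw(G) ≤ 2. Since 0–3–1–2–0 is a cycle in G, G is not acyclic. Forests are exactly the graphs of treewidth ≤ 1, so tw(G) ≥ 2. Combining the bounds, tw(G) = 2.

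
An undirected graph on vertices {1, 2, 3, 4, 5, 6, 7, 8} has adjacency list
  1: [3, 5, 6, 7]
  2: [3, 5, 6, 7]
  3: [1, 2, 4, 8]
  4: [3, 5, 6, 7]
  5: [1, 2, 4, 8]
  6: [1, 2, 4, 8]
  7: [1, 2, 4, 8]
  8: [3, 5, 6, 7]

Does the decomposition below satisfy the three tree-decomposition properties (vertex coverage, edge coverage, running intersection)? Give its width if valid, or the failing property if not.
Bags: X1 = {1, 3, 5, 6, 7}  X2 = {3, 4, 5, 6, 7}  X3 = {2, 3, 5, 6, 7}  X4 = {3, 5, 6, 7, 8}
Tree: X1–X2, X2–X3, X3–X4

Yes; width 4.

Checking the three conditions: (i) the bags cover all of {1, 2, 3, 4, 5, 6, 7, 8}; (ii) for each edge, some bag contains both endpoints; (iii) the bags containing any fixed vertex form a subtree. All hold, so the decomposition is valid with width 5 − 1 = 4.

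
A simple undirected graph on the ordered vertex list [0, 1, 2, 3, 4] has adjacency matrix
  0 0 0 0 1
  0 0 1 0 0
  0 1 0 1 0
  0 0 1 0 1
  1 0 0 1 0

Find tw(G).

1

A width-1 tree decomposition is:
Bags: B1 = {1, 2}  B2 = {2, 3}  B3 = {3, 4}  B4 = {0, 4}
Tree: B1–B2, B2–B3, B3–B4
Every bag has size at most 2, so the width is 2 − 1 = 1 and tw(G) ≤ 1. Any graph with an edge has treewidth ≥ 1, and G has the edge 1–2. Combining the bounds, tw(G) = 1.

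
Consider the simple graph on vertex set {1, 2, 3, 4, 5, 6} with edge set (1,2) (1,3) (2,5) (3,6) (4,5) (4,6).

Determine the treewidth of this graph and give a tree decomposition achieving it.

Treewidth 2.
One optimal decomposition is:
Bags: B1 = {4, 5, 6}  B2 = {2, 5, 6}  B3 = {1, 2, 6}  B4 = {1, 3, 6}
Tree: B1–B2, B2–B3, B3–B4

Each bag holds 3 vertices, so the decomposition has width 2, which upper-bounds the treewidth. For the lower bound, G contains the cycle 6–4–5–2–1–3–6, so G is not a forest; only forests have treewidth ≤ 1, hence tw(G) ≥ 2. Hence tw(G) = 2 exactly.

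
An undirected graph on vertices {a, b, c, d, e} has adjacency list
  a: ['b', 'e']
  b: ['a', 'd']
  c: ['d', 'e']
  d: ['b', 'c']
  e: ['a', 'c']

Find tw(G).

A width-2 tree decomposition is:
Bags: B1 = {a, c, e}  B2 = {a, c, d}  B3 = {a, b, d}
Tree: B1–B2, B2–B3
Every bag has size at most 3, so the width is 3 − 1 = 2 and tw(G) ≤ 2. For the lower bound, G contains the cycle a–e–c–d–b–a, so G is not a forest; only forests have treewidth ≤ 1, hence tw(G) ≥ 2. Therefore the treewidth is 2.

2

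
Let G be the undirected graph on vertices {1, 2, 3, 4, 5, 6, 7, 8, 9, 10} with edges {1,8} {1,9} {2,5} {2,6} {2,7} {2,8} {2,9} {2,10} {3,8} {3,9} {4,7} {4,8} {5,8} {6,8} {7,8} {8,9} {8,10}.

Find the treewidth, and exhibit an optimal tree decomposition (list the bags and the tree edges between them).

The largest bag has 3 vertices, giving width 2; this decomposition certifies tw(G) ≤ 2. For the lower bound, the 3 vertices {1, 8, 9} are pairwise adjacent, and any tree decomposition puts a clique entirely inside one bag — forcing width ≥ 2. The upper and lower bounds meet at 2, so that is the treewidth.

Treewidth 2.
One optimal decomposition is:
Bags: B1 = {2, 7, 8}  B2 = {2, 5, 8}  B3 = {2, 8, 10}  B4 = {2, 8, 9}  B5 = {3, 8, 9}  B6 = {1, 8, 9}  B7 = {4, 7, 8}  B8 = {2, 6, 8}
Tree: B1–B2, B1–B3, B1–B4, B4–B5, B4–B6, B1–B7, B1–B8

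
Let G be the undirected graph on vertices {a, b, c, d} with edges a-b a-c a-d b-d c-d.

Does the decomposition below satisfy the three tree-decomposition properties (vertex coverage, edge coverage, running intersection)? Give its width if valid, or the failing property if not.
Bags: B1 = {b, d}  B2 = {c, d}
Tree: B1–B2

No — vertex a appears in no bag.

A tree decomposition must satisfy three properties: every vertex lies in some bag; for every edge, both endpoints lie together in some bag; and for every vertex, the bags containing it form a connected subtree. Here vertex a appears in no bag, so the decomposition is invalid.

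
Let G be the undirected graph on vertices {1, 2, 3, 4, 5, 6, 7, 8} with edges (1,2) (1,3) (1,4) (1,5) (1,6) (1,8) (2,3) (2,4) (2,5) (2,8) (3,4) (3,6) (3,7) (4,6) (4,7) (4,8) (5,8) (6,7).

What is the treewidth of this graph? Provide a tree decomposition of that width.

Each bag holds 4 vertices, so the decomposition has width 3, which upper-bounds the treewidth. Conversely, {1, 2, 4, 8} is a clique of size 4, and the vertices of any clique must share a bag in every tree decomposition; so some bag has ≥ 4 vertices and tw(G) ≥ 3. Hence tw(G) = 3 exactly.

Treewidth 3.
One such decomposition:
Bags: B1 = {1, 3, 4, 6}  B2 = {1, 2, 3, 4}  B3 = {1, 2, 4, 8}  B4 = {3, 4, 6, 7}  B5 = {1, 2, 5, 8}
Tree: B1–B2, B2–B3, B1–B4, B3–B5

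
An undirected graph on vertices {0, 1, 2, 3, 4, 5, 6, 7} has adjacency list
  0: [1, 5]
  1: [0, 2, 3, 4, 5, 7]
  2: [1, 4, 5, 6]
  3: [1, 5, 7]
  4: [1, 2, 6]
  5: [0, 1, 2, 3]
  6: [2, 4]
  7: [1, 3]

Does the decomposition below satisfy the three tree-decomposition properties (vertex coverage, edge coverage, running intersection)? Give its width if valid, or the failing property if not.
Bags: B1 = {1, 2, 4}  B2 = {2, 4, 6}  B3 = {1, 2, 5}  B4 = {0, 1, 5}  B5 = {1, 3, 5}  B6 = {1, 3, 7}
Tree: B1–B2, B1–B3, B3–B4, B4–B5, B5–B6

Yes; width 2.

Vertex coverage: the bags together contain {0, 1, 2, 3, 4, 5, 6, 7}, the full vertex set. Edge coverage: each edge of G has both endpoints in at least one bag. Running intersection: for every vertex, the bags containing it form a connected subtree. All three properties hold, so this is a valid tree decomposition of width max|bag| − 1 = 2, and hence tw(G) ≤ 2.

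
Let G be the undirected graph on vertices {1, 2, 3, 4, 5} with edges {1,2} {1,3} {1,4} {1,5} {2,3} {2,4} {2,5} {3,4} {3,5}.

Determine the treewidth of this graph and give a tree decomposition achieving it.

Treewidth 3.
One such decomposition:
Bags: B1 = {1, 2, 3, 5}  B2 = {1, 2, 3, 4}
Tree: B1–B2

Each bag holds 4 vertices, so the decomposition has width 3, which upper-bounds the treewidth. On the other hand G contains the 4-clique {1, 2, 3, 4}. A clique must lie in a single bag of any decomposition, so no decomposition can have width below 3. Combining the bounds, tw(G) = 3.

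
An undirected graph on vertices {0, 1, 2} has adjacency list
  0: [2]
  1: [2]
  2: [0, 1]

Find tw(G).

A width-1 tree decomposition is:
Bags: B1 = {1, 2}  B2 = {0, 2}
Tree: B1–B2
Each bag holds 2 vertices, so the decomposition has width 1, which upper-bounds the treewidth. Any graph with an edge has treewidth ≥ 1, and G has the edge 2–1. The upper and lower bounds meet at 1, so that is the treewidth.

1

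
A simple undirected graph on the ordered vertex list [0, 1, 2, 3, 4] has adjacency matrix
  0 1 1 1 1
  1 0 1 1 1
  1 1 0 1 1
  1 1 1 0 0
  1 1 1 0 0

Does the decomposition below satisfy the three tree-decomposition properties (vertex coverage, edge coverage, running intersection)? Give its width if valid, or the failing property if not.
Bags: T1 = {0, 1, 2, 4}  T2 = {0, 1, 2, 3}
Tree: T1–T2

Yes; width 3.

Checking the three conditions: (i) the bags cover all of {0, 1, 2, 3, 4}; (ii) for each edge, some bag contains both endpoints; (iii) the bags containing any fixed vertex form a subtree. All hold, so the decomposition is valid with width 4 − 1 = 3.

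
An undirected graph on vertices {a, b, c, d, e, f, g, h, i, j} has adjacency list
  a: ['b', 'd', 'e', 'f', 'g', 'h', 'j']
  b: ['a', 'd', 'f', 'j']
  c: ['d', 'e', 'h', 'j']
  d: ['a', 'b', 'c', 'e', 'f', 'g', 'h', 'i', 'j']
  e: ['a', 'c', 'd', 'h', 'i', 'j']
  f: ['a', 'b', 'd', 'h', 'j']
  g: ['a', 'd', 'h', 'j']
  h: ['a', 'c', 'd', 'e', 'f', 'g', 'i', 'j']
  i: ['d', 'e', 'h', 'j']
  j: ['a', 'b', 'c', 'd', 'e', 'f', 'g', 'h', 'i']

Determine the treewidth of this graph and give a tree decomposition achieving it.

Treewidth 4.
Bags: B1 = {a, d, f, h, j}  B2 = {a, d, e, h, j}  B3 = {c, d, e, h, j}  B4 = {d, e, h, i, j}  B5 = {a, b, d, f, j}  B6 = {a, d, g, h, j}
Tree: B1–B2, B2–B3, B2–B4, B1–B5, B2–B6

The largest bag has 5 vertices, giving width 4; this decomposition certifies tw(G) ≤ 4. Conversely, {c, d, e, h, j} is a clique of size 5, and the vertices of any clique must share a bag in every tree decomposition; so some bag has ≥ 5 vertices and tw(G) ≥ 4. Therefore the treewidth is 4.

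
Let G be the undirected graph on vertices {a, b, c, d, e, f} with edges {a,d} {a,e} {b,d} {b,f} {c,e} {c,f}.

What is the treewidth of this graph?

A width-2 tree decomposition is:
Bags: B1 = {b, c, f}  B2 = {b, c, d}  B3 = {a, c, d}  B4 = {a, c, e}
Tree: B1–B2, B2–B3, B3–B4
Each bag holds 3 vertices, so the decomposition has width 2, which upper-bounds the treewidth. The edges c–f–b–d–a–e–c form a cycle, so G is not a tree and its treewidth is at least 2. Therefore the treewidth is 2.

2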